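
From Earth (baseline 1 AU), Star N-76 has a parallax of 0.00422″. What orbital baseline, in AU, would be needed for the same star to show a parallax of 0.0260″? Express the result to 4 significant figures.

6.161 AU

Parallax scales linearly with baseline: p ∝ B, so B = p_target / p_Earth × 1 AU.
B = 0.0260 / 0.00422 = 6.1611 AU.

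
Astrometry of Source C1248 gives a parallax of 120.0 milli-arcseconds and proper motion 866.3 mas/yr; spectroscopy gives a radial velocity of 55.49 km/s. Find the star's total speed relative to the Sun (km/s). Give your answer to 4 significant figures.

d = 1/p = 1/0.1200″ = 8.3333 pc.
μ = 866.3 mas/yr = 0.8663 ″/yr.
v_t = 4.740 μ d = 4.740 × 0.8663 × 8.3333 = 34.219 km/s.
v = √(v_r² + v_t²) = √(55.49² + 34.219²) = √4250.08 = 65.193 km/s.

65.19 km/s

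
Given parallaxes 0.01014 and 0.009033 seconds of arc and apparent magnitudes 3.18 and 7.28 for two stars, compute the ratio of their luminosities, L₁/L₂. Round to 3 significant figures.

d₁ = 1/p₁ = 1/0.01014″ = 98.619 pc; d₂ = 1/p₂ = 1/0.009033″ = 110.71 pc.
M₁ = m₁ − 5 log₁₀ d₁ + 5 = 3.18 − 9.9698 + 5 = -1.7898.
M₂ = 7.28 − 10.2209 + 5 = 2.0591.
L₁/L₂ = 10^(0.4(M₂ − M₁)) = 10^(0.4 × 3.8489) = 10^1.53956 = 34.639.

L₁/L₂ = 34.6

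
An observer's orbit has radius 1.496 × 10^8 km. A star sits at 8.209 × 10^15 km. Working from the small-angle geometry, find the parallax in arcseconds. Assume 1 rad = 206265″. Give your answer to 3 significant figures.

θ ≈ B/d = (1.496 × 10^8) / (8.209 × 10^15) = 1.8224 × 10^-8 rad.
In arcseconds: 1.8224 × 10^-8 × 206265 = 0.003759″.

0.00376 arcsec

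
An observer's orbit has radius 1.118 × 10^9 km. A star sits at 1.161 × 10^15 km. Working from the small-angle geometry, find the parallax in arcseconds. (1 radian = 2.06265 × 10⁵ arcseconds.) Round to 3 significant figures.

0.199 arcsec

θ ≈ B/d = (1.118 × 10^9) / (1.161 × 10^15) = 9.6296 × 10^-7 rad.
In arcseconds: 9.6296 × 10^-7 × 206265 = 0.19862″.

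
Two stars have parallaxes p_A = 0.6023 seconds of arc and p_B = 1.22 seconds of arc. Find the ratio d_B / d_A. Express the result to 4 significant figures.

Since d = 1/p, d_B/d_A = p_A/p_B.
= 0.6023 / 1.22 = 0.49369.

0.4937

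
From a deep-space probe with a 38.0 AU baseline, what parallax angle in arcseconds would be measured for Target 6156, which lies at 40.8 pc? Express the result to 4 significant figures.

0.9314 arcsec

p (arcsec) = B (AU) / d (pc).
p = 38.0 / 40.8 = 0.93137 arcsec.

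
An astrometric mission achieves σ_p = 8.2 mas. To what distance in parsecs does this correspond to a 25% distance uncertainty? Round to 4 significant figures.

σ_d/d = σ_p/p, so the condition is σ_p/p ≤ 0.25, i.e. p ≥ σ_p/0.25.
p_min = 8.2/0.25 = 32.8 mas = 0.0328 arcsec.
d_max = 1/p_min = 1/0.0328 = 30.488 pc.

30.49 pc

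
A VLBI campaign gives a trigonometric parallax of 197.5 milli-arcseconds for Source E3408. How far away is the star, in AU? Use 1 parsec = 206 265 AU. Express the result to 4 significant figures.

1.044 × 10^6 AU

p = 197.5 milli-arcseconds = 0.1975 arcsec.
d = 1/p = 1/0.1975 = 5.0633 pc.
In AU: 5.0633 × 206265 = 1.0444 × 10^6 AU.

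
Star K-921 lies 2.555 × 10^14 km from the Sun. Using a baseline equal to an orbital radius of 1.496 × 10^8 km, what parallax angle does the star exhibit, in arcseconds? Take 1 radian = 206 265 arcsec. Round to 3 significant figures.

0.121 arcsec

θ ≈ B/d = (1.496 × 10^8) / (2.555 × 10^14) = 5.8552 × 10^-7 rad.
In arcseconds: 5.8552 × 10^-7 × 206265 = 0.12077″.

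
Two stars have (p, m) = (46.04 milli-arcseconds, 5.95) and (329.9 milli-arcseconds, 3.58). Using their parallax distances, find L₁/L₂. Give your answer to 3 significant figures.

d₁ = 1/p₁ = 1/0.04604″ = 21.72 pc; d₂ = 1/p₂ = 1/0.3299″ = 3.0312 pc.
M₁ = m₁ − 5 log₁₀ d₁ + 5 = 5.95 − 6.6843 + 5 = 4.2657.
M₂ = 3.58 − 2.4081 + 5 = 6.1719.
L₁/L₂ = 10^(0.4(M₂ − M₁)) = 10^(0.4 × 1.9062) = 10^0.76248 = 5.7874.

L₁/L₂ = 5.79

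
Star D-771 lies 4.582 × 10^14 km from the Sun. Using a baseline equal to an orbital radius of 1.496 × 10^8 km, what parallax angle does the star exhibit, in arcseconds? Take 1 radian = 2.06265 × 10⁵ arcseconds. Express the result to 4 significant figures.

0.06734 arcsec

θ ≈ B/d = (1.496 × 10^8) / (4.582 × 10^14) = 3.2649 × 10^-7 rad.
In arcseconds: 3.2649 × 10^-7 × 206265 = 0.067343″.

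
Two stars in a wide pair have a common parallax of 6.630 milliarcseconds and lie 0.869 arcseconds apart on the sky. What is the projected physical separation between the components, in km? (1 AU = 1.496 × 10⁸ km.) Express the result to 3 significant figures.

1.96 × 10^10 km

d = 1/p = 1/0.006630″ = 150.83 pc.
At distance d (pc), an angle of θ arcsec spans θ·d AU: s = 0.869 × 150.83 = 131.07 AU.
= 131.07 × 1.496 × 10⁸ km = 1.9608 × 10^10 km.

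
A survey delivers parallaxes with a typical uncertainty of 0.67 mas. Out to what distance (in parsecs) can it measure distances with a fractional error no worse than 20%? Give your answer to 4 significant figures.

σ_d/d = σ_p/p, so the condition is σ_p/p ≤ 0.20, i.e. p ≥ σ_p/0.20.
p_min = 0.67/0.20 = 3.35 mas = 0.00335 arcsec.
d_max = 1/p_min = 1/0.00335 = 298.51 pc.

298.5 pc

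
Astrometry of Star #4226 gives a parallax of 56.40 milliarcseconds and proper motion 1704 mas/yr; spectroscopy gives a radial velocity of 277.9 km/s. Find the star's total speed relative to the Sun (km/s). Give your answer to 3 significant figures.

313 km/s

d = 1/p = 1/0.05640″ = 17.73 pc.
μ = 1704 mas/yr = 1.704 ″/yr.
v_t = 4.740 μ d = 4.740 × 1.704 × 17.73 = 143.2 km/s.
v = √(v_r² + v_t²) = √(277.9² + 143.2²) = √97734.7 = 312.63 km/s.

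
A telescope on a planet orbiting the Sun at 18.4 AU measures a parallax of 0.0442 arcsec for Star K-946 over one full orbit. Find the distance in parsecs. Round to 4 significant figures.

With baseline B (in AU) and parallax p (in arcsec), d = B/p parsecs.
d = 18.4 / 0.0442 = 416.29 pc.

416.3 pc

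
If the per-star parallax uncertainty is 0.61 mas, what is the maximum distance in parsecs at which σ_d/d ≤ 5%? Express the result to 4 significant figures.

81.97 pc

σ_d/d = σ_p/p, so the condition is σ_p/p ≤ 0.05, i.e. p ≥ σ_p/0.05.
p_min = 0.61/0.05 = 12.2 mas = 0.0122 arcsec.
d_max = 1/p_min = 1/0.0122 = 81.967 pc.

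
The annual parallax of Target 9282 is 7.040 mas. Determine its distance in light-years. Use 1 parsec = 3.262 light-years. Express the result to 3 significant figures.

463 light years

p = 7.040 mas = 0.007040 arcsec.
d = 1/p = 1/0.007040 = 142.05 pc.
In light-years: 142.05 × 3.262 = 463.37 ly.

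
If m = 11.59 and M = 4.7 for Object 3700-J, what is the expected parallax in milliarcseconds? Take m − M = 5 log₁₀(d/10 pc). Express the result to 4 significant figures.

4.188 mas

m − M = 11.59 − 4.7 = 6.89.
d = 10^((m−M)/5 + 1) = 10^2.378 = 238.78 pc.
p = 1/d = 1/238.78 = 0.004188 arcsec = 4.188 mas.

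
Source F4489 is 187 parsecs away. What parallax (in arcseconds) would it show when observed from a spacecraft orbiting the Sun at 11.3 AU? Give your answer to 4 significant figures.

p (arcsec) = B (AU) / d (pc).
p = 11.3 / 187 = 0.060428 arcsec.

0.06043 arcsec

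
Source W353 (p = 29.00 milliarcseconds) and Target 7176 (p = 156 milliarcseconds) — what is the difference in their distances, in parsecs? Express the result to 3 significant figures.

d_A = 1/0.02900″ = 34.483 pc; d_B = 1/0.1560″ = 6.4103 pc.
|d_B − d_A| = |6.4103 − 34.483| = 28.073 pc.

28.1 pc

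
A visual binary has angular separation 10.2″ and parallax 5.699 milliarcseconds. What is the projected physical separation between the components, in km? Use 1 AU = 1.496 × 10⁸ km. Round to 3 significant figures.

2.68 × 10^11 km

d = 1/p = 1/0.005699″ = 175.47 pc.
At distance d (pc), an angle of θ arcsec spans θ·d AU: s = 10.2 × 175.47 = 1789.8 AU.
= 1789.8 × 1.496 × 10⁸ km = 2.6775 × 10^11 km.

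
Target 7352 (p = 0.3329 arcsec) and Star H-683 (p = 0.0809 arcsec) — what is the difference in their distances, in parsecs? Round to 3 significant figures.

d_A = 1/0.3329″ = 3.0039 pc; d_B = 1/0.08090″ = 12.361 pc.
|d_B − d_A| = |12.361 − 3.0039| = 9.3571 pc.

9.36 pc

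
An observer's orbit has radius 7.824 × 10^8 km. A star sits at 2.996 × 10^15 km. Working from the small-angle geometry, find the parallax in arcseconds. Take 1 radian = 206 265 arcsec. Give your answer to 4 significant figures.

θ ≈ B/d = (7.824 × 10^8) / (2.996 × 10^15) = 2.6115 × 10^-7 rad.
In arcseconds: 2.6115 × 10^-7 × 206265 = 0.053866″.

0.05387 arcsec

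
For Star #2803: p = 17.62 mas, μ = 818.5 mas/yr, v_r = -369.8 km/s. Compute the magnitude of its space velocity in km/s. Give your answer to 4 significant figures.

d = 1/p = 1/0.01762″ = 56.754 pc.
μ = 818.5 mas/yr = 0.8185 ″/yr.
v_t = 4.740 μ d = 4.740 × 0.8185 × 56.754 = 220.19 km/s.
v = √(v_r² + v_t²) = √((-369.8)² + 220.19²) = √185236 = 430.39 km/s.

430.4 km/s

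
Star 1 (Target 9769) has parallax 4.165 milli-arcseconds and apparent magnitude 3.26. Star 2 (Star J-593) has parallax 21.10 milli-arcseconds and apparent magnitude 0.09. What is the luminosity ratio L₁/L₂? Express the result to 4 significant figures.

d₁ = 1/p₁ = 1/0.004165″ = 240.1 pc; d₂ = 1/p₂ = 1/0.02110″ = 47.393 pc.
M₁ = m₁ − 5 log₁₀ d₁ + 5 = 3.26 − 11.9020 + 5 = -3.6420.
M₂ = 0.09 − 8.3786 + 5 = -3.2886.
L₁/L₂ = 10^(0.4(M₂ − M₁)) = 10^(0.4 × 0.3534) = 10^0.14136 = 1.3847.

L₁/L₂ = 1.385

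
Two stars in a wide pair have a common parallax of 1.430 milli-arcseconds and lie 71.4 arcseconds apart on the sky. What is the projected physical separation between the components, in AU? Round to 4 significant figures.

d = 1/p = 1/0.001430″ = 699.3 pc.
At distance d (pc), an angle of θ arcsec spans θ·d AU: s = 71.4 × 699.3 = 49930 AU.

49930 AU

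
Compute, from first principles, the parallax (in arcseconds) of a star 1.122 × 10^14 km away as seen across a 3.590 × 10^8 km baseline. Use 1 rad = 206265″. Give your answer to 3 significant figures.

θ ≈ B/d = (3.590 × 10^8) / (1.122 × 10^14) = 3.1996 × 10^-6 rad.
In arcseconds: 3.1996 × 10^-6 × 206265 = 0.65997″.

0.660 arcsec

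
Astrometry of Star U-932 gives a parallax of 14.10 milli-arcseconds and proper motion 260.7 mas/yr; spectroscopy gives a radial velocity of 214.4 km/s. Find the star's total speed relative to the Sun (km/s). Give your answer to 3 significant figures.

d = 1/p = 1/0.01410″ = 70.922 pc.
μ = 260.7 mas/yr = 0.2607 ″/yr.
v_t = 4.740 μ d = 4.740 × 0.2607 × 70.922 = 87.64 km/s.
v = √(v_r² + v_t²) = √(214.4² + 87.64²) = √53648.1 = 231.62 km/s.

232 km/s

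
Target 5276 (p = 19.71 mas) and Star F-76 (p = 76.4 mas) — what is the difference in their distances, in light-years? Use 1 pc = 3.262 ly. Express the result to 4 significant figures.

d_A = 1/0.01971″ = 50.736 pc; d_B = 1/0.07640″ = 13.089 pc.
|d_B − d_A| = |13.089 − 50.736| = 37.647 pc = 37.647 × 3.262 ly = 122.8 ly.

122.8 ly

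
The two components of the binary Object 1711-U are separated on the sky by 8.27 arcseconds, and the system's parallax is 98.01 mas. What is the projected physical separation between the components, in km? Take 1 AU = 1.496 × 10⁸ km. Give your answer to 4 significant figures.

d = 1/p = 1/0.09801″ = 10.203 pc.
At distance d (pc), an angle of θ arcsec spans θ·d AU: s = 8.27 × 10.203 = 84.379 AU.
= 84.379 × 1.496 × 10⁸ km = 1.2623 × 10^10 km.

1.262 × 10^10 km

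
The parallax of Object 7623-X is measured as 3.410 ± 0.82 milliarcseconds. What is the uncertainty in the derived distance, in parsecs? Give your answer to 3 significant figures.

d = 1/p, so σ_d = σ_p / p².
σ_d = 0.000820 / (0.003410)² = 0.000820 / 0.000011628 = 70.519 pc.

70.5 pc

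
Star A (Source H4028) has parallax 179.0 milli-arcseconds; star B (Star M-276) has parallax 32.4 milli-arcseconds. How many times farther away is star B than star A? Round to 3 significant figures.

Since d = 1/p, d_B/d_A = p_A/p_B.
= 179.0 / 32.4 = 5.5247.

5.52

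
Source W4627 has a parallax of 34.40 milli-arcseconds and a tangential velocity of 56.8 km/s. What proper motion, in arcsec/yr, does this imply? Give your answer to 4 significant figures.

0.4122 arcsec/yr

d = 1/p = 1/0.03440″ = 29.07 pc.
μ = v_t / (4.74 d) = 56.8 / (4.74 × 29.07) = 56.8 / 137.79 = 0.41222 ″/yr.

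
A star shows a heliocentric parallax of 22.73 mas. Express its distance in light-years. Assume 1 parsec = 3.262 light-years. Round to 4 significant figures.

143.5 light years

p = 22.73 mas = 0.02273 arcsec.
d = 1/p = 1/0.02273 = 43.995 pc.
In light-years: 43.995 × 3.262 = 143.51 ly.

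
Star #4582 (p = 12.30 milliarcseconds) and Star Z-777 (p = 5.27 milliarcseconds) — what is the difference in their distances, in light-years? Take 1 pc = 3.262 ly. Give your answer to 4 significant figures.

353.8 ly

d_A = 1/0.01230″ = 81.301 pc; d_B = 1/0.005270″ = 189.75 pc.
|d_B − d_A| = |189.75 − 81.301| = 108.45 pc = 108.45 × 3.262 ly = 353.76 ly.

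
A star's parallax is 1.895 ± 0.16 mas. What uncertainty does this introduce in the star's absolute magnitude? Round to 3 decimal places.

M = m − 5 log₁₀ d + 5 = m + 5 log₁₀ p + 5, so ∂M/∂p = 5/(p ln 10).
σ_M = (5/ln 10) · (σ_p/p) = 2.1715 × 0.16/1.895 = 2.1715 × 0.084433 = 0.18335.

σ_M = 0.183 mag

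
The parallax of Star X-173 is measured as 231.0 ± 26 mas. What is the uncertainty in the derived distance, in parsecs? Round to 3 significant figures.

0.487 pc

d = 1/p, so σ_d = σ_p / p².
σ_d = 0.0260 / (0.2310)² = 0.0260 / 0.053361 = 0.48725 pc.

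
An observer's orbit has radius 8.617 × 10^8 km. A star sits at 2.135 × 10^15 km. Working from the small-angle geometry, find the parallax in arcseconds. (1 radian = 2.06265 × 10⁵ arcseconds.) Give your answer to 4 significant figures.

θ ≈ B/d = (8.617 × 10^8) / (2.135 × 10^15) = 4.0361 × 10^-7 rad.
In arcseconds: 4.0361 × 10^-7 × 206265 = 0.083251″.

0.08325 arcsec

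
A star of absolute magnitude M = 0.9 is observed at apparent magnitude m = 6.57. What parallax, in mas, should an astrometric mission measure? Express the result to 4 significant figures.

m − M = 6.57 − 0.9 = 5.67.
d = 10^((m−M)/5 + 1) = 10^2.134 = 136.14 pc.
p = 1/d = 1/136.14 = 0.0073454 arcsec = 7.3454 mas.

7.345 mas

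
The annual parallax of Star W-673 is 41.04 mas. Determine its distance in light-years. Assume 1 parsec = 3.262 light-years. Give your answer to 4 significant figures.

79.48 light years

p = 41.04 mas = 0.04104 arcsec.
d = 1/p = 1/0.04104 = 24.366 pc.
In light-years: 24.366 × 3.262 = 79.482 ly.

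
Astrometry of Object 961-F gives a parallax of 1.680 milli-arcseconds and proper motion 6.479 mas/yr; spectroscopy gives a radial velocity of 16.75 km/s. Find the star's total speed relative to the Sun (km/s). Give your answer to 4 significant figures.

d = 1/p = 1/0.001680″ = 595.24 pc.
μ = 6.479 mas/yr = 0.006479 ″/yr.
v_t = 4.740 μ d = 4.740 × 0.006479 × 595.24 = 18.28 km/s.
v = √(v_r² + v_t²) = √(16.75² + 18.28²) = √614.721 = 24.794 km/s.

24.79 km/s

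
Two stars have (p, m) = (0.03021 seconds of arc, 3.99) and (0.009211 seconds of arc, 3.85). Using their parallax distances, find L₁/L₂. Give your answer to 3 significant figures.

d₁ = 1/p₁ = 1/0.03021″ = 33.102 pc; d₂ = 1/p₂ = 1/0.009211″ = 108.57 pc.
M₁ = m₁ − 5 log₁₀ d₁ + 5 = 3.99 − 7.5993 + 5 = 1.3907.
M₂ = 3.85 − 10.1785 + 5 = -1.3285.
L₁/L₂ = 10^(0.4(M₂ − M₁)) = 10^(0.4 × (-2.7192)) = 10^(-1.08768) = 0.081718.

L₁/L₂ = 0.0817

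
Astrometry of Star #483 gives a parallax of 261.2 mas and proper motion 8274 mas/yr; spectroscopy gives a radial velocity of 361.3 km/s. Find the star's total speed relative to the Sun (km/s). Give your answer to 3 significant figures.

d = 1/p = 1/0.2612″ = 3.8285 pc.
μ = 8274 mas/yr = 8.274 ″/yr.
v_t = 4.740 μ d = 4.740 × 8.274 × 3.8285 = 150.15 km/s.
v = √(v_r² + v_t²) = √(361.3² + 150.15²) = √153083 = 391.26 km/s.

391 km/s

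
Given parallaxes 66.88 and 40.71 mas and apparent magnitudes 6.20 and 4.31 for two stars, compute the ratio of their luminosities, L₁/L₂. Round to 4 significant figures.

d₁ = 1/p₁ = 1/0.06688″ = 14.952 pc; d₂ = 1/p₂ = 1/0.04071″ = 24.564 pc.
M₁ = m₁ − 5 log₁₀ d₁ + 5 = 6.20 − 5.8735 + 5 = 5.3265.
M₂ = 4.31 − 6.9515 + 5 = 2.3585.
L₁/L₂ = 10^(0.4(M₂ − M₁)) = 10^(0.4 × (-2.9680)) = 10^(-1.18720) = 0.064983.

L₁/L₂ = 0.06498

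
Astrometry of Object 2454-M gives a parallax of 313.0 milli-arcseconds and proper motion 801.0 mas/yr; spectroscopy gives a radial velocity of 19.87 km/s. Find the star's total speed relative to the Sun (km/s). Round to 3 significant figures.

d = 1/p = 1/0.3130″ = 3.1949 pc.
μ = 801.0 mas/yr = 0.8010 ″/yr.
v_t = 4.740 μ d = 4.740 × 0.8010 × 3.1949 = 12.13 km/s.
v = √(v_r² + v_t²) = √(19.87² + 12.13²) = √541.954 = 23.28 km/s.

23.3 km/s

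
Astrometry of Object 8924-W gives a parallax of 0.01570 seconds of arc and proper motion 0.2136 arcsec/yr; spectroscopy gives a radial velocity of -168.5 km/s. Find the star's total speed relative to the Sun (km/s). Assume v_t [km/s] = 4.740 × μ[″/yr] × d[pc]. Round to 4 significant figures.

180.4 km/s

d = 1/p = 1/0.01570″ = 63.694 pc.
v_t = 4.740 μ d = 4.740 × 0.2136 × 63.694 = 64.488 km/s.
v = √(v_r² + v_t²) = √((-168.5)² + 64.488²) = √32551 = 180.42 km/s.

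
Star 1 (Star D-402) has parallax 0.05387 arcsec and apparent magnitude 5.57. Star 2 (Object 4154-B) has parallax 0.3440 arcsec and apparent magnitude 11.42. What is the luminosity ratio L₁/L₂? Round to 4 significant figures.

d₁ = 1/p₁ = 1/0.05387″ = 18.563 pc; d₂ = 1/p₂ = 1/0.3440″ = 2.907 pc.
M₁ = m₁ − 5 log₁₀ d₁ + 5 = 5.57 − 6.3432 + 5 = 4.2268.
M₂ = 11.42 − 2.3172 + 5 = 14.1028.
L₁/L₂ = 10^(0.4(M₂ − M₁)) = 10^(0.4 × 9.8760) = 10^3.95040 = 8920.7.

L₁/L₂ = 8921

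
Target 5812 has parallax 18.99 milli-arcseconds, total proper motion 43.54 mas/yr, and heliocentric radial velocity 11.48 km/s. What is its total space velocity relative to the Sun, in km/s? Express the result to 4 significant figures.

d = 1/p = 1/0.01899″ = 52.659 pc.
μ = 43.54 mas/yr = 0.04354 ″/yr.
v_t = 4.740 μ d = 4.740 × 0.04354 × 52.659 = 10.868 km/s.
v = √(v_r² + v_t²) = √(11.48² + 10.868²) = √249.904 = 15.808 km/s.

15.81 km/s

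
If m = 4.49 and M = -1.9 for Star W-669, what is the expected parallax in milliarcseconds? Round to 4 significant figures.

5.272 mas

m − M = 4.49 − (-1.9) = 6.39.
d = 10^((m−M)/5 + 1) = 10^2.278 = 189.67 pc.
p = 1/d = 1/189.67 = 0.0052723 arcsec = 5.2723 mas.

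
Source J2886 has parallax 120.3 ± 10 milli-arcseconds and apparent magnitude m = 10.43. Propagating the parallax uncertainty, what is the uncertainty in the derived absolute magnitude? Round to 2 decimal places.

σ_M = 0.18 mag

M = m − 5 log₁₀ d + 5 = m + 5 log₁₀ p + 5, so ∂M/∂p = 5/(p ln 10).
σ_M = (5/ln 10) · (σ_p/p) = 2.1715 × 10/120.3 = 2.1715 × 0.083126 = 0.18051.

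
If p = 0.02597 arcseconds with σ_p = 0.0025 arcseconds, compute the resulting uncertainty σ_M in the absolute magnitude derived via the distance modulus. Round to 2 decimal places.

M = m − 5 log₁₀ d + 5 = m + 5 log₁₀ p + 5, so ∂M/∂p = 5/(p ln 10).
σ_M = (5/ln 10) · (σ_p/p) = 2.1715 × 0.0025/0.02597 = 2.1715 × 0.096265 = 0.20904.

σ_M = 0.21 mag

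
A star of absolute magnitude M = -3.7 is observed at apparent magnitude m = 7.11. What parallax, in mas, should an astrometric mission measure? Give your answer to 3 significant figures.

0.689 mas

m − M = 7.11 − (-3.7) = 10.81.
d = 10^((m−M)/5 + 1) = 10^3.162 = 1452.1 pc.
p = 1/d = 1/1452.1 = 0.00068866 arcsec = 0.68866 mas.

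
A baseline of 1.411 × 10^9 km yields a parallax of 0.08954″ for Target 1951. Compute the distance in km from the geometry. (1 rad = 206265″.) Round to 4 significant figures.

3.250 × 10^15 km

θ = 0.08954″ = 0.08954/206265 = 4.3410 × 10^-7 rad.
d = B/θ = (1.411 × 10^9) / (4.3410 × 10^-7) = 3.2504 × 10^15 km.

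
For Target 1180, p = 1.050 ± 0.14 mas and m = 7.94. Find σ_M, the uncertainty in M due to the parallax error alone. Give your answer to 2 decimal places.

M = m − 5 log₁₀ d + 5 = m + 5 log₁₀ p + 5, so ∂M/∂p = 5/(p ln 10).
σ_M = (5/ln 10) · (σ_p/p) = 2.1715 × 0.14/1.050 = 2.1715 × 0.13333 = 0.28953.

σ_M = 0.29 mag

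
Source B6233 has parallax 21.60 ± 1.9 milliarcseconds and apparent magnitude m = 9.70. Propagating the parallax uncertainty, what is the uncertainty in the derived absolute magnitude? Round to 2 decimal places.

σ_M = 0.19 mag

M = m − 5 log₁₀ d + 5 = m + 5 log₁₀ p + 5, so ∂M/∂p = 5/(p ln 10).
σ_M = (5/ln 10) · (σ_p/p) = 2.1715 × 1.9/21.60 = 2.1715 × 0.087963 = 0.19101.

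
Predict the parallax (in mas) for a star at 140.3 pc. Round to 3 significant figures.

p = 1/d = 1/140.3 = 0.0071276 arcsec.
= 0.0071276 × 1000 = 7.1276 mas.

7.13 mas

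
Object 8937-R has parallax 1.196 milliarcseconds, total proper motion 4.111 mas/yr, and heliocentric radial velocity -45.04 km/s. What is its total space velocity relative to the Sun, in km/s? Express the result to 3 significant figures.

d = 1/p = 1/0.001196″ = 836.12 pc.
μ = 4.111 mas/yr = 0.004111 ″/yr.
v_t = 4.740 μ d = 4.740 × 0.004111 × 836.12 = 16.293 km/s.
v = √(v_r² + v_t²) = √((-45.04)² + 16.293²) = √2294.06 = 47.896 km/s.

47.9 km/s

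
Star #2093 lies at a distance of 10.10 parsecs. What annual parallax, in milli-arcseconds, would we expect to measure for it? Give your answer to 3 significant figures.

99.0 mas

p = 1/d = 1/10.1 = 0.09901 arcsec.
= 0.09901 × 1000 = 99.01 mas.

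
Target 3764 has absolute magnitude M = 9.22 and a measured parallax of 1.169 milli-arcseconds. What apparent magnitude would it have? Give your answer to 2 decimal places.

d = 1/p = 1/0.001169″ = 855.43 pc.
m − M = 5 log₁₀ d − 5 = 5 log₁₀(855.43) − 5 = 14.6609 − 5 = 9.6609.
m = M + (m − M) = 9.22 + 9.6609 = 18.88.

m = 18.88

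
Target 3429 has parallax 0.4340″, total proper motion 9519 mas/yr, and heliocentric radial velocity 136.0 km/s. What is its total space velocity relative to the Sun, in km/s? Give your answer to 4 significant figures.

171.2 km/s

d = 1/p = 1/0.4340″ = 2.3041 pc.
μ = 9519 mas/yr = 9.519 ″/yr.
v_t = 4.740 μ d = 4.740 × 9.519 × 2.3041 = 103.96 km/s.
v = √(v_r² + v_t²) = √(136.0² + 103.96²) = √29303.7 = 171.18 km/s.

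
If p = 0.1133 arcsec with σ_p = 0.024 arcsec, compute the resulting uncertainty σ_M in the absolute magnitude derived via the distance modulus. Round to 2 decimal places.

σ_M = 0.46 mag

M = m − 5 log₁₀ d + 5 = m + 5 log₁₀ p + 5, so ∂M/∂p = 5/(p ln 10).
σ_M = (5/ln 10) · (σ_p/p) = 2.1715 × 0.024/0.1133 = 2.1715 × 0.21183 = 0.45999.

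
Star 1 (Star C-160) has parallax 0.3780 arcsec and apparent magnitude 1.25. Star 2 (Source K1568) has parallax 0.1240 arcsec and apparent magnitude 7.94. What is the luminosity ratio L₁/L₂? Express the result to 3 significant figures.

L₁/L₂ = 51.0

d₁ = 1/p₁ = 1/0.3780″ = 2.6455 pc; d₂ = 1/p₂ = 1/0.1240″ = 8.0645 pc.
M₁ = m₁ − 5 log₁₀ d₁ + 5 = 1.25 − 2.1125 + 5 = 4.1375.
M₂ = 7.94 − 4.5329 + 5 = 8.4071.
L₁/L₂ = 10^(0.4(M₂ − M₁)) = 10^(0.4 × 4.2696) = 10^1.70784 = 51.032.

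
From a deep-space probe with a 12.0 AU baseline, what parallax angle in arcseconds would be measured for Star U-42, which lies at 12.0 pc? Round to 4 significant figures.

1.000 arcsec

p (arcsec) = B (AU) / d (pc).
p = 12.0 / 12.0 = 1 arcsec.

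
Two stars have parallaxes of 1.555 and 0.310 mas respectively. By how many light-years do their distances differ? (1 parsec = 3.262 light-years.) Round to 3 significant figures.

d_A = 1/0.001555″ = 643.09 pc; d_B = 1/0.0003100″ = 3225.8 pc.
|d_B − d_A| = |3225.8 − 643.09| = 2582.7 pc = 2582.7 × 3.262 ly = 8424.8 ly.

8420 ly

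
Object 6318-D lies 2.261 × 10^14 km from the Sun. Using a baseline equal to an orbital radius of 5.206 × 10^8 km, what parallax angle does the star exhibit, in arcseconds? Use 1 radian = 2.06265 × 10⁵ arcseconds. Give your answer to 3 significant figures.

θ ≈ B/d = (5.206 × 10^8) / (2.261 × 10^14) = 2.3025 × 10^-6 rad.
In arcseconds: 2.3025 × 10^-6 × 206265 = 0.47493″.

0.475 arcsec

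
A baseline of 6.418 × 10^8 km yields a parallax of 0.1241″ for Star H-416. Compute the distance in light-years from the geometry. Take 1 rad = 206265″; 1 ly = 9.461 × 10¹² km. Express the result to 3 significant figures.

θ = 0.1241″ = 0.1241/206265 = 6.0165 × 10^-7 rad.
d = B/θ = (6.418 × 10^8) / (6.0165 × 10^-7) = 1.0667 × 10^15 km = (1.0667 × 10^15) / (9.461 × 10^12) ly = 112.75 ly.

113 ly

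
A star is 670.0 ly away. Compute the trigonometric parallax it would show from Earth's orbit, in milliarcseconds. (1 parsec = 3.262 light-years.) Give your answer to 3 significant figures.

4.87 mas

d = 670.0 ly ÷ 3.262 = 205.4 pc.
p = 1/d = 1/205.4 = 0.0048685 arcsec.
= 0.0048685 × 1000 = 4.8685 mas.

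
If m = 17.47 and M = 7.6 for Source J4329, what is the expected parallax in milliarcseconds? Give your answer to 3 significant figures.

1.06 mas

m − M = 17.47 − 7.6 = 9.87.
d = 10^((m−M)/5 + 1) = 10^2.974 = 941.89 pc.
p = 1/d = 1/941.89 = 0.0010617 arcsec = 1.0617 mas.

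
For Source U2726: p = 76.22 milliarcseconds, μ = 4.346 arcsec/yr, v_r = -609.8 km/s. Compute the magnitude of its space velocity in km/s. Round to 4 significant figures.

667.0 km/s

d = 1/p = 1/0.07622″ = 13.12 pc.
v_t = 4.740 μ d = 4.740 × 4.346 × 13.12 = 270.27 km/s.
v = √(v_r² + v_t²) = √((-609.8)² + 270.27²) = √444902 = 667.01 km/s.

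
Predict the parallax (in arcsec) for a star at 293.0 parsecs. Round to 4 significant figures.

0.003413 arcsec

p = 1/d = 1/293 = 0.003413 arcsec.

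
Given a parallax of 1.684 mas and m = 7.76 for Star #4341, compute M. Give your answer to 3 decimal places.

M = -1.108

d = 1/p = 1/0.001684″ = 593.82 pc.
m − M = 5 log₁₀(593.82) − 5 = 13.8683 − 5 = 8.8683.
M = m − (m − M) = 7.76 − 8.8683 = -1.108.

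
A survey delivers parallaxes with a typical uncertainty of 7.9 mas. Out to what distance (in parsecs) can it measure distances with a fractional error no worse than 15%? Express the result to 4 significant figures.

18.99 pc

σ_d/d = σ_p/p, so the condition is σ_p/p ≤ 0.15, i.e. p ≥ σ_p/0.15.
p_min = 7.9/0.15 = 52.667 mas = 0.052667 arcsec.
d_max = 1/p_min = 1/0.052667 = 18.987 pc.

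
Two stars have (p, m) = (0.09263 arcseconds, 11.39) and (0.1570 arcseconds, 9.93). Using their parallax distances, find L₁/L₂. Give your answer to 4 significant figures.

L₁/L₂ = 0.7487

d₁ = 1/p₁ = 1/0.09263″ = 10.796 pc; d₂ = 1/p₂ = 1/0.1570″ = 6.3694 pc.
M₁ = m₁ − 5 log₁₀ d₁ + 5 = 11.39 − 5.1663 + 5 = 11.2237.
M₂ = 9.93 − 4.0205 + 5 = 10.9095.
L₁/L₂ = 10^(0.4(M₂ − M₁)) = 10^(0.4 × (-0.3142)) = 10^(-0.12568) = 0.74872.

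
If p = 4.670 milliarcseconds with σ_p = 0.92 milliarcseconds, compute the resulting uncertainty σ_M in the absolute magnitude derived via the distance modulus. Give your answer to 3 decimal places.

σ_M = 0.428 mag

M = m − 5 log₁₀ d + 5 = m + 5 log₁₀ p + 5, so ∂M/∂p = 5/(p ln 10).
σ_M = (5/ln 10) · (σ_p/p) = 2.1715 × 0.92/4.670 = 2.1715 × 0.197 = 0.42779.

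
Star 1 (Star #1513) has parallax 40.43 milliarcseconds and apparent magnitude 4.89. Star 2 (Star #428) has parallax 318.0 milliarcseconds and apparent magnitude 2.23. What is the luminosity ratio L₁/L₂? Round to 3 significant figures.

d₁ = 1/p₁ = 1/0.04043″ = 24.734 pc; d₂ = 1/p₂ = 1/0.3180″ = 3.1447 pc.
M₁ = m₁ − 5 log₁₀ d₁ + 5 = 4.89 − 6.9665 + 5 = 2.9235.
M₂ = 2.23 − 2.4879 + 5 = 4.7421.
L₁/L₂ = 10^(0.4(M₂ − M₁)) = 10^(0.4 × 1.8186) = 10^0.72744 = 5.3388.

L₁/L₂ = 5.34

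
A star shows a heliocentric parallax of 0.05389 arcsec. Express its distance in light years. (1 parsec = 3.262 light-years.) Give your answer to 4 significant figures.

60.53 light years

d = 1/p = 1/0.05389 = 18.556 pc.
In light-years: 18.556 × 3.262 = 60.53 ly.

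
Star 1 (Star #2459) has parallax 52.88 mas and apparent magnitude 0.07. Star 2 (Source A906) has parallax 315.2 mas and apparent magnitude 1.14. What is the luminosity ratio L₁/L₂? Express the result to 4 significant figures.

d₁ = 1/p₁ = 1/0.05288″ = 18.911 pc; d₂ = 1/p₂ = 1/0.3152″ = 3.1726 pc.
M₁ = m₁ − 5 log₁₀ d₁ + 5 = 0.07 − 6.3836 + 5 = -1.3136.
M₂ = 1.14 − 2.5071 + 5 = 3.6329.
L₁/L₂ = 10^(0.4(M₂ − M₁)) = 10^(0.4 × 4.9465) = 10^1.97860 = 95.192.

L₁/L₂ = 95.19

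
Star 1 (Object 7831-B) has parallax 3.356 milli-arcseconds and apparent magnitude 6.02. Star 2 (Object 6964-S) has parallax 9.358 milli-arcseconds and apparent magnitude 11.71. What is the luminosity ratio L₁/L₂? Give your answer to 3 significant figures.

d₁ = 1/p₁ = 1/0.003356″ = 297.97 pc; d₂ = 1/p₂ = 1/0.009358″ = 106.86 pc.
M₁ = m₁ − 5 log₁₀ d₁ + 5 = 6.02 − 12.3709 + 5 = -1.3509.
M₂ = 11.71 − 10.1441 + 5 = 6.5659.
L₁/L₂ = 10^(0.4(M₂ − M₁)) = 10^(0.4 × 7.9168) = 10^3.16672 = 1468.

L₁/L₂ = 1470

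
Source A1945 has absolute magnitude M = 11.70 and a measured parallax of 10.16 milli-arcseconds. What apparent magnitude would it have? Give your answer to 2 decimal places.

d = 1/p = 1/0.01016″ = 98.425 pc.
m − M = 5 log₁₀ d − 5 = 5 log₁₀(98.425) − 5 = 9.9655 − 5 = 4.9655.
m = M + (m − M) = 11.70 + 4.9655 = 16.67.

m = 16.67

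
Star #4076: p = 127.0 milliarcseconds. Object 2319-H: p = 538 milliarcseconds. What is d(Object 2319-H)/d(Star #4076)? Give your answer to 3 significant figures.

Since d = 1/p, d_B/d_A = p_A/p_B.
= 127.0 / 538 = 0.23606.

0.236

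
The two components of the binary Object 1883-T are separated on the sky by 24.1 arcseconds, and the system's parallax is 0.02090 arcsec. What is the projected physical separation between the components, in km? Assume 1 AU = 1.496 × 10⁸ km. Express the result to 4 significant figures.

1.725 × 10^11 km

d = 1/p = 1/0.02090″ = 47.847 pc.
At distance d (pc), an angle of θ arcsec spans θ·d AU: s = 24.1 × 47.847 = 1153.1 AU.
= 1153.1 × 1.496 × 10⁸ km = 1.7250 × 10^11 km.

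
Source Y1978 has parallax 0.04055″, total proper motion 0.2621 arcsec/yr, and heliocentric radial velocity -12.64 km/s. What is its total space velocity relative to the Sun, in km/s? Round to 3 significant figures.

33.1 km/s

d = 1/p = 1/0.04055″ = 24.661 pc.
v_t = 4.740 μ d = 4.740 × 0.2621 × 24.661 = 30.638 km/s.
v = √(v_r² + v_t²) = √((-12.64)² + 30.638²) = √1098.46 = 33.143 km/s.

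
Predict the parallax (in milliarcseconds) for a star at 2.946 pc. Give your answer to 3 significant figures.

339 mas

p = 1/d = 1/2.946 = 0.33944 arcsec.
= 0.33944 × 1000 = 339.44 mas.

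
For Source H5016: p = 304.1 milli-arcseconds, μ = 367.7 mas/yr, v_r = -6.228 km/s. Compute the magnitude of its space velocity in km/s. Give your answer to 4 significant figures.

d = 1/p = 1/0.3041″ = 3.2884 pc.
μ = 367.7 mas/yr = 0.3677 ″/yr.
v_t = 4.740 μ d = 4.740 × 0.3677 × 3.2884 = 5.7313 km/s.
v = √(v_r² + v_t²) = √((-6.228)² + 5.7313²) = √71.6358 = 8.4638 km/s.

8.464 km/s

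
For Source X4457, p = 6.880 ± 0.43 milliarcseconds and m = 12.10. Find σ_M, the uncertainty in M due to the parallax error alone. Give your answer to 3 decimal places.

M = m − 5 log₁₀ d + 5 = m + 5 log₁₀ p + 5, so ∂M/∂p = 5/(p ln 10).
σ_M = (5/ln 10) · (σ_p/p) = 2.1715 × 0.43/6.880 = 2.1715 × 0.0625 = 0.13572.

σ_M = 0.136 mag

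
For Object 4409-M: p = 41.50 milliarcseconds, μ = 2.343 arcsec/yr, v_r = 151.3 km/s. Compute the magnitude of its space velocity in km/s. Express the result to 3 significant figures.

307 km/s

d = 1/p = 1/0.04150″ = 24.096 pc.
v_t = 4.740 μ d = 4.740 × 2.343 × 24.096 = 267.61 km/s.
v = √(v_r² + v_t²) = √(151.3² + 267.61²) = √94506.8 = 307.42 km/s.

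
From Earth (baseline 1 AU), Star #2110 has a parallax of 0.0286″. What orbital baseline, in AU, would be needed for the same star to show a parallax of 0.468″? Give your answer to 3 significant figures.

16.4 AU

Parallax scales linearly with baseline: p ∝ B, so B = p_target / p_Earth × 1 AU.
B = 0.468 / 0.0286 = 16.364 AU.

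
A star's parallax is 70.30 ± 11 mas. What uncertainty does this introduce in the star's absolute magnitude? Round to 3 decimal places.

σ_M = 0.340 mag

M = m − 5 log₁₀ d + 5 = m + 5 log₁₀ p + 5, so ∂M/∂p = 5/(p ln 10).
σ_M = (5/ln 10) · (σ_p/p) = 2.1715 × 11/70.30 = 2.1715 × 0.15647 = 0.33977.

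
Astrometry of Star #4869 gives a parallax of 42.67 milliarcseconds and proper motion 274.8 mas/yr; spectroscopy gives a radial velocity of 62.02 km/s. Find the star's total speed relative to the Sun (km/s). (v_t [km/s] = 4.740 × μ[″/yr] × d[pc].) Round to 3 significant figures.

69.1 km/s

d = 1/p = 1/0.04267″ = 23.436 pc.
μ = 274.8 mas/yr = 0.2748 ″/yr.
v_t = 4.740 μ d = 4.740 × 0.2748 × 23.436 = 30.527 km/s.
v = √(v_r² + v_t²) = √(62.02² + 30.527²) = √4778.38 = 69.126 km/s.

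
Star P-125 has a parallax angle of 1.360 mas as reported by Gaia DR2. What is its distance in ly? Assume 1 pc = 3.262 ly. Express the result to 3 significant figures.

p = 1.360 mas = 0.001360 arcsec.
d = 1/p = 1/0.001360 = 735.29 pc.
In light-years: 735.29 × 3.262 = 2398.5 ly.

2400 ly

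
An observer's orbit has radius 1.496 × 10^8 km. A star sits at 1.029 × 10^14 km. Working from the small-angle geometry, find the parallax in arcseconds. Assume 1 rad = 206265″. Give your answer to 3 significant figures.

0.300 arcsec

θ ≈ B/d = (1.496 × 10^8) / (1.029 × 10^14) = 1.4538 × 10^-6 rad.
In arcseconds: 1.4538 × 10^-6 × 206265 = 0.29987″.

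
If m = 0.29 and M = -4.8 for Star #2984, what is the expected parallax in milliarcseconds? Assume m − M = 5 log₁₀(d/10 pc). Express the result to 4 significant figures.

9.594 mas

m − M = 0.29 − (-4.8) = 5.09.
d = 10^((m−M)/5 + 1) = 10^2.018 = 104.23 pc.
p = 1/d = 1/104.23 = 0.0095942 arcsec = 9.5942 mas.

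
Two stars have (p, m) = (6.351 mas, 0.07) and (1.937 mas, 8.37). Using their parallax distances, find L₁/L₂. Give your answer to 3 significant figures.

L₁/L₂ = 194

d₁ = 1/p₁ = 1/0.006351″ = 157.46 pc; d₂ = 1/p₂ = 1/0.001937″ = 516.26 pc.
M₁ = m₁ − 5 log₁₀ d₁ + 5 = 0.07 − 10.9859 + 5 = -5.9159.
M₂ = 8.37 − 13.5643 + 5 = -0.1943.
L₁/L₂ = 10^(0.4(M₂ − M₁)) = 10^(0.4 × 5.7216) = 10^2.28864 = 194.37.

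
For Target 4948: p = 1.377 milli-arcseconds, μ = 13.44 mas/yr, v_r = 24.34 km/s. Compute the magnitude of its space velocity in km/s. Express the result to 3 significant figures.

52.3 km/s

d = 1/p = 1/0.001377″ = 726.22 pc.
μ = 13.44 mas/yr = 0.01344 ″/yr.
v_t = 4.740 μ d = 4.740 × 0.01344 × 726.22 = 46.264 km/s.
v = √(v_r² + v_t²) = √(24.34² + 46.264²) = √2732.79 = 52.276 km/s.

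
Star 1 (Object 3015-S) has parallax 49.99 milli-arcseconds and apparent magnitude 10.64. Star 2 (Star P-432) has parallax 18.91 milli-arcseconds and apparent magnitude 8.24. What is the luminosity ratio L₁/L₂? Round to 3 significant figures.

L₁/L₂ = 0.0157

d₁ = 1/p₁ = 1/0.04999″ = 20.004 pc; d₂ = 1/p₂ = 1/0.01891″ = 52.882 pc.
M₁ = m₁ − 5 log₁₀ d₁ + 5 = 10.64 − 6.5056 + 5 = 9.1344.
M₂ = 8.24 − 8.6165 + 5 = 4.6235.
L₁/L₂ = 10^(0.4(M₂ − M₁)) = 10^(0.4 × (-4.5109)) = 10^(-1.80436) = 0.015691.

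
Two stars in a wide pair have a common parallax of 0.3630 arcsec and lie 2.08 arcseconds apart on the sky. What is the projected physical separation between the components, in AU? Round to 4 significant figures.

d = 1/p = 1/0.3630″ = 2.7548 pc.
At distance d (pc), an angle of θ arcsec spans θ·d AU: s = 2.08 × 2.7548 = 5.73 AU.

5.730 AU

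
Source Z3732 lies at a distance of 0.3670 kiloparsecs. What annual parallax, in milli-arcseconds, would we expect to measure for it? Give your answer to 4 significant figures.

d = 0.3670 kpc = 367 pc.
p = 1/d = 1/367 = 0.0027248 arcsec.
= 0.0027248 × 1000 = 2.7248 mas.

2.725 mas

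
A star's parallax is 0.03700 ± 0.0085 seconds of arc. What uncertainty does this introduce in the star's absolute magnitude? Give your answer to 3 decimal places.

M = m − 5 log₁₀ d + 5 = m + 5 log₁₀ p + 5, so ∂M/∂p = 5/(p ln 10).
σ_M = (5/ln 10) · (σ_p/p) = 2.1715 × 0.0085/0.03700 = 2.1715 × 0.22973 = 0.49886.

σ_M = 0.499 mag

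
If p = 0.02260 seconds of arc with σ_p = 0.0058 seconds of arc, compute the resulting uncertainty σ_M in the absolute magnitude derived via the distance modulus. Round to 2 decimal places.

σ_M = 0.56 mag

M = m − 5 log₁₀ d + 5 = m + 5 log₁₀ p + 5, so ∂M/∂p = 5/(p ln 10).
σ_M = (5/ln 10) · (σ_p/p) = 2.1715 × 0.0058/0.02260 = 2.1715 × 0.25664 = 0.55729.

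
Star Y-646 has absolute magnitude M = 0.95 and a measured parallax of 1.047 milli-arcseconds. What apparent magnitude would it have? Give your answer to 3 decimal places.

m = 10.850

d = 1/p = 1/0.001047″ = 955.11 pc.
m − M = 5 log₁₀ d − 5 = 5 log₁₀(955.11) − 5 = 14.9003 − 5 = 9.9003.
m = M + (m − M) = 0.95 + 9.9003 = 10.850.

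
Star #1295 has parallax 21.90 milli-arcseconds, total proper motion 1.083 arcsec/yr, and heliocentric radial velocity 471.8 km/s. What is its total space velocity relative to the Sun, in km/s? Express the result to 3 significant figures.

527 km/s

d = 1/p = 1/0.02190″ = 45.662 pc.
v_t = 4.740 μ d = 4.740 × 1.083 × 45.662 = 234.4 km/s.
v = √(v_r² + v_t²) = √(471.8² + 234.4²) = √277539 = 526.82 km/s.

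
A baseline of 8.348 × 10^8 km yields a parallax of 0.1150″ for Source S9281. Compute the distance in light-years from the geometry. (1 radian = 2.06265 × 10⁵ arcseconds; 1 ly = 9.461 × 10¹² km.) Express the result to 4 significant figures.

158.3 ly

θ = 0.1150″ = 0.1150/206265 = 5.5754 × 10^-7 rad.
d = B/θ = (8.348 × 10^8) / (5.5754 × 10^-7) = 1.4973 × 10^15 km = (1.4973 × 10^15) / (9.461 × 10^12) ly = 158.26 ly.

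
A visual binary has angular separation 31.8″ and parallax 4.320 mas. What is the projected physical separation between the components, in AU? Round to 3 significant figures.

d = 1/p = 1/0.004320″ = 231.48 pc.
At distance d (pc), an angle of θ arcsec spans θ·d AU: s = 31.8 × 231.48 = 7361.1 AU.

7360 AU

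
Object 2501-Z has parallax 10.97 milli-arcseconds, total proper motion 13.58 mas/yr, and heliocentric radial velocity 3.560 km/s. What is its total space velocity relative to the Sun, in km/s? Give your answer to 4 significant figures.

6.863 km/s

d = 1/p = 1/0.01097″ = 91.158 pc.
μ = 13.58 mas/yr = 0.01358 ″/yr.
v_t = 4.740 μ d = 4.740 × 0.01358 × 91.158 = 5.8678 km/s.
v = √(v_r² + v_t²) = √(3.560² + 5.8678²) = √47.1047 = 6.8633 km/s.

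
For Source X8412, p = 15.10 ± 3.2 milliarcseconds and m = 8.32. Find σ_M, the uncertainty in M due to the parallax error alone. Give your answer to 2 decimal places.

M = m − 5 log₁₀ d + 5 = m + 5 log₁₀ p + 5, so ∂M/∂p = 5/(p ln 10).
σ_M = (5/ln 10) · (σ_p/p) = 2.1715 × 3.2/15.10 = 2.1715 × 0.21192 = 0.46018.

σ_M = 0.46 mag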